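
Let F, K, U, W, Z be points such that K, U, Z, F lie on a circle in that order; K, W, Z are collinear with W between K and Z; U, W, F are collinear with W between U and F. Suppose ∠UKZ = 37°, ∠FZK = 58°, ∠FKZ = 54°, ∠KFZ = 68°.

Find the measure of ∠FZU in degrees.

∠FZU = 89°

1. ∠UFZ = 37°  [same arc UZ]
2. ∠FUZ = 54°  [same arc ZF]
3. ∠FZU = 89°  [△UZF]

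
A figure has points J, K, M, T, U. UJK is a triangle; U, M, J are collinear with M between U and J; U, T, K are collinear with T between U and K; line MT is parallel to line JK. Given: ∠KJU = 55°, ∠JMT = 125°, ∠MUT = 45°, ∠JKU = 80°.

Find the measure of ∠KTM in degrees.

1. ∠TMU = 55°  [MT∥JK, corresponding at M]
2. ∠MTU = 80°  [△UMT]
3. ∠KTM = 100°  [linear pair at T on UK]

∠KTM = 100°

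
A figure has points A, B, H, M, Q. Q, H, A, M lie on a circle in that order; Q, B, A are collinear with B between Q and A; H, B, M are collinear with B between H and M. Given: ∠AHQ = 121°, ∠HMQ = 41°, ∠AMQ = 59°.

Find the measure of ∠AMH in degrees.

1. ∠HAQ = 41°  [same arc QH]
2. ∠AQH = 18°  [△QHA]
3. ∠AMH = 18°  [same arc HA]

∠AMH = 18°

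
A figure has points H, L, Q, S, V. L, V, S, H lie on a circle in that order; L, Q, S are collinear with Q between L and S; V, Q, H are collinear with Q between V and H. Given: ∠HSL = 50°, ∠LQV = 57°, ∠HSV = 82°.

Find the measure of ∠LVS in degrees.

∠LVS = 75°

1. ∠HVL = 50°  [same arc LH]
2. ∠SLV = 73°  [△LQV]
3. ∠HLV = 98°  [cyclic LVSH, opposite ∠L+∠S]
4. ∠LHV = 32°  [△LVH]
5. ∠LSV = 32°  [same arc LV]
6. ∠LVS = 75°  [△LVS]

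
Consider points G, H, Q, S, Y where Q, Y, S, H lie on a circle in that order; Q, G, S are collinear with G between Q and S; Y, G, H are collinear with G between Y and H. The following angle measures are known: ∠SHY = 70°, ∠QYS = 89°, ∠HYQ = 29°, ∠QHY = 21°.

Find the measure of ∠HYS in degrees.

∠HYS = 60°

1. ∠QHS = 91°  [cyclic QYSH, opposite ∠Y+∠H]
2. ∠HSQ = 29°  [same arc QH]
3. ∠HQS = 60°  [△QSH]
4. ∠HYS = 60°  [same arc SH]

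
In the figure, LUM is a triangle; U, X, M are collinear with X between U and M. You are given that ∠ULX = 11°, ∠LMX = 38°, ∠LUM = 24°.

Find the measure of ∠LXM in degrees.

∠LXM = 35°

1. ∠LUX = 24°  [X on ray UM]
2. ∠LXU = 145°  [△LUX]
3. ∠LXM = 35°  [linear pair at X on UM]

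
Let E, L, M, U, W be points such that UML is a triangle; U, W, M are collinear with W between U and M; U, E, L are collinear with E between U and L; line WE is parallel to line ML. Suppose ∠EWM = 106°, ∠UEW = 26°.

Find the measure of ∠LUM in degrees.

1. ∠EWU = 74°  [linear pair at W on UM]
2. ∠EUW = 80°  [△UWE]
3. ∠LUM = 80°  [W on UM, E on UL]

∠LUM = 80°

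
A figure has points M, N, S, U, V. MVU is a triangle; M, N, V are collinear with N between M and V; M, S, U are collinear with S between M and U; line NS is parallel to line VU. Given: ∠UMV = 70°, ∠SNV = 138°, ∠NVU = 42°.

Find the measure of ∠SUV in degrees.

∠SUV = 68°

1. ∠MVU = 42°  [N on ray VM]
2. ∠MUV = 68°  [△MVU]
3. ∠SUV = 68°  [S on ray UM]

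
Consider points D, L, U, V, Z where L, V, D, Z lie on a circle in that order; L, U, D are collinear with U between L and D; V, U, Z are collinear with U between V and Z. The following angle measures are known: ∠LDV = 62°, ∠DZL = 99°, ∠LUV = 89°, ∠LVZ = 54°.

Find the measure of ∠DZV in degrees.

1. ∠DUZ = 89°  [vertical angles at U]
2. ∠LDZ = 54°  [same arc LZ]
3. ∠DZV = 37°  [△DUZ]

∠DZV = 37°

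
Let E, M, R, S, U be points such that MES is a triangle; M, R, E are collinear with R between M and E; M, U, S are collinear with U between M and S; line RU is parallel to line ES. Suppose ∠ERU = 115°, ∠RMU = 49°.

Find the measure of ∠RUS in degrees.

1. ∠MRU = 65°  [linear pair at R on ME]
2. ∠MUR = 66°  [△MRU]
3. ∠RUS = 114°  [linear pair at U on MS]

∠RUS = 114°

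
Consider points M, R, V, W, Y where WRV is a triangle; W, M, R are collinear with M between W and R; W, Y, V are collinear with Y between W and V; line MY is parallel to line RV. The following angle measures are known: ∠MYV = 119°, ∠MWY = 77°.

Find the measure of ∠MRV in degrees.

1. ∠MYW = 61°  [linear pair at Y on WV]
2. ∠WMY = 42°  [△WMY]
3. ∠RMY = 138°  [linear pair at M on WR]
4. ∠MRV = 42°  [MY∥RV, co-interior at R–M]

∠MRV = 42°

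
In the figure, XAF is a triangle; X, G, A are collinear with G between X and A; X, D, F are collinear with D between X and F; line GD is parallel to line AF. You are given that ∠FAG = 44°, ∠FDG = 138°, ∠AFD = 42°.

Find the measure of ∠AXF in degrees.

1. ∠FAX = 44°  [G on ray AX]
2. ∠AFX = 42°  [D on ray FX]
3. ∠AXF = 94°  [△XAF]

∠AXF = 94°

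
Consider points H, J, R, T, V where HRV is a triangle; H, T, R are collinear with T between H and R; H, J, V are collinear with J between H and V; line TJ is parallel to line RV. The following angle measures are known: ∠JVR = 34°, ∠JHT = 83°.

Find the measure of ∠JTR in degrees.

∠JTR = 117°

1. ∠HVR = 34°  [J on ray VH]
2. ∠RHV = 83°  [T on HR, J on HV]
3. ∠HRV = 63°  [△HRV]
4. ∠HTJ = 63°  [TJ∥RV, corresponding at T]
5. ∠JTR = 117°  [linear pair at T on HR]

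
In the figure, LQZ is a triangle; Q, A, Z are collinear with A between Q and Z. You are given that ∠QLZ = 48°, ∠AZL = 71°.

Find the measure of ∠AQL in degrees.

∠AQL = 61°

1. ∠LZQ = 71°  [A on ray ZQ]
2. ∠LQZ = 61°  [△LQZ]
3. ∠AQL = 61°  [A on ray QZ]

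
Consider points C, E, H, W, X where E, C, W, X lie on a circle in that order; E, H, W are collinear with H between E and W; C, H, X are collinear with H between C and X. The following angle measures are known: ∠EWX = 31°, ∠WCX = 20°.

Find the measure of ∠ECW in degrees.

∠ECW = 51°

1. ∠WEX = 20°  [same arc WX]
2. ∠EXW = 129°  [△EWX]
3. ∠ECW = 51°  [cyclic ECWX, opposite ∠C+∠X]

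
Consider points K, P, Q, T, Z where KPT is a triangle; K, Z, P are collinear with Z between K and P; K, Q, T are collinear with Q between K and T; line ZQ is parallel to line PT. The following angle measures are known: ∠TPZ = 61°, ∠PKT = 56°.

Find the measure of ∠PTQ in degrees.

∠PTQ = 63°

1. ∠KPT = 61°  [Z on ray PK]
2. ∠KTP = 63°  [△KPT]
3. ∠PTQ = 63°  [Q on ray TK]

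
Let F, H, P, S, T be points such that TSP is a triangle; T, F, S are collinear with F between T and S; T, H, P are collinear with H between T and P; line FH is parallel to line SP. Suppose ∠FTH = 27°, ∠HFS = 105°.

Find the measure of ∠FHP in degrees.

1. ∠HFT = 75°  [linear pair at F on TS]
2. ∠FHT = 78°  [△TFH]
3. ∠FHP = 102°  [linear pair at H on TP]

∠FHP = 102°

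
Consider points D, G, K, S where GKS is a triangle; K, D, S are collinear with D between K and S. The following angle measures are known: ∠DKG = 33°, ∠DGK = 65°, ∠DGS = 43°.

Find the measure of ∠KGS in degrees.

1. ∠GDK = 82°  [△GKD]
2. ∠GKS = 33°  [D on ray KS]
3. ∠GDS = 98°  [linear pair at D on KS]
4. ∠DSG = 39°  [△GDS]
5. ∠GSK = 39°  [D on ray SK]
6. ∠KGS = 108°  [△GKS]

∠KGS = 108°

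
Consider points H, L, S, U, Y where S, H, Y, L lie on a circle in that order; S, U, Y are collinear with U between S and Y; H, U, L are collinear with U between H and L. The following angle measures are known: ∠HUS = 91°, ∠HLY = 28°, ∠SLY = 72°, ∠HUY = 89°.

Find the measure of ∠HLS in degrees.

∠HLS = 44°

1. ∠LUY = 91°  [vertical angles at U]
2. ∠LYS = 61°  [△YUL]
3. ∠LSY = 47°  [△SYL]
4. ∠LUS = 89°  [vertical angles at U]
5. ∠HLS = 44°  [△SUL]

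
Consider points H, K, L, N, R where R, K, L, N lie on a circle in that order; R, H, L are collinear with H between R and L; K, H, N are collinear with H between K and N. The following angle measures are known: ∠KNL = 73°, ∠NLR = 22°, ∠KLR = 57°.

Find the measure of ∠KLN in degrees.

1. ∠NKR = 22°  [same arc RN]
2. ∠KNR = 57°  [same arc RK]
3. ∠KRN = 101°  [△RKN]
4. ∠KLN = 79°  [cyclic RKLN, opposite ∠R+∠L]

∠KLN = 79°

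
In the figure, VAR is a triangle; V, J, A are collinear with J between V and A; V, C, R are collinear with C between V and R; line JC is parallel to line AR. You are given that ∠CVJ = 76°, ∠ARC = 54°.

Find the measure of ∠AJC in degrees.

∠AJC = 130°

1. ∠AVR = 76°  [J on VA, C on VR]
2. ∠ARV = 54°  [C on ray RV]
3. ∠RAV = 50°  [△VAR]
4. ∠CJV = 50°  [JC∥AR, corresponding at J]
5. ∠AJC = 130°  [linear pair at J on VA]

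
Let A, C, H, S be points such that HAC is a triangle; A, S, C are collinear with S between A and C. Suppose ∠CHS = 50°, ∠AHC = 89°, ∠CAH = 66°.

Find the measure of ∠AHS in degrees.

1. ∠ACH = 25°  [△HAC]
2. ∠HAS = 66°  [S on ray AC]
3. ∠HCS = 25°  [S on ray CA]
4. ∠CSH = 105°  [△HSC]
5. ∠ASH = 75°  [linear pair at S on AC]
6. ∠AHS = 39°  [△HAS]

∠AHS = 39°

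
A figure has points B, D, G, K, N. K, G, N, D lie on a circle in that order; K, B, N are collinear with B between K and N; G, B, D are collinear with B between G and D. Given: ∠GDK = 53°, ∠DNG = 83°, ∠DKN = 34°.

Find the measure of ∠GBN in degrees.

1. ∠GNK = 53°  [same arc KG]
2. ∠DGN = 34°  [same arc ND]
3. ∠GBN = 93°  [△GBN]

∠GBN = 93°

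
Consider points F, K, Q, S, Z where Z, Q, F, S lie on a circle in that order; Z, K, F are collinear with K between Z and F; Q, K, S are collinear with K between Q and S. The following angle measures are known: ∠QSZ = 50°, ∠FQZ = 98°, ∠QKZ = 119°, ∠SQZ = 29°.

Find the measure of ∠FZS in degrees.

∠FZS = 69°

1. ∠FSZ = 82°  [cyclic ZQFS, opposite ∠Q+∠S]
2. ∠SFZ = 29°  [same arc ZS]
3. ∠FZS = 69°  [△ZFS]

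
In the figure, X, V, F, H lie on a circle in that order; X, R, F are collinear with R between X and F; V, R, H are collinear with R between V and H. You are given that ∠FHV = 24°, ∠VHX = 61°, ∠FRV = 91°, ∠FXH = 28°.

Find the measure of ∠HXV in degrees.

∠HXV = 52°

1. ∠FXV = 24°  [same arc VF]
2. ∠VRX = 89°  [linear pair at R on XF]
3. ∠HVX = 67°  [△XRV]
4. ∠HXV = 52°  [△XVH]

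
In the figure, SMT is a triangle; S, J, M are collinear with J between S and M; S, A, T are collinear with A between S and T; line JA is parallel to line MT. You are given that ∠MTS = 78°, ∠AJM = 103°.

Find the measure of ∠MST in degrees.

1. ∠JAS = 78°  [JA∥MT, corresponding at A]
2. ∠AJS = 77°  [linear pair at J on SM]
3. ∠ASJ = 25°  [△SJA]
4. ∠MST = 25°  [J on SM, A on ST]

∠MST = 25°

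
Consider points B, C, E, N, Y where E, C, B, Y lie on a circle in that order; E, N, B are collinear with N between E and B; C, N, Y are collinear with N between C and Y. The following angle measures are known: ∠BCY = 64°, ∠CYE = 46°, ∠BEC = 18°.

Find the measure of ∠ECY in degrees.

∠ECY = 52°

1. ∠BEY = 64°  [same arc BY]
2. ∠ENY = 70°  [△ENY]
3. ∠BYC = 18°  [same arc CB]
4. ∠BNY = 110°  [linear pair at N on EB]
5. ∠EBY = 52°  [△BNY]
6. ∠ECY = 52°  [same arc EY]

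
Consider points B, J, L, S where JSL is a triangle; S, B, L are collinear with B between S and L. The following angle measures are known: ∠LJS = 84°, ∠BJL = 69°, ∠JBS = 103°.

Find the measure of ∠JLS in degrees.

1. ∠JBL = 77°  [linear pair at B on SL]
2. ∠BLJ = 34°  [△JBL]
3. ∠JLS = 34°  [B on ray LS]

∠JLS = 34°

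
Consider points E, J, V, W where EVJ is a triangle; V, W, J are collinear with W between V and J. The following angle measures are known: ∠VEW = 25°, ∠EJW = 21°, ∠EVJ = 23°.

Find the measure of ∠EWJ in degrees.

1. ∠EVW = 23°  [W on ray VJ]
2. ∠EWV = 132°  [△EVW]
3. ∠EWJ = 48°  [linear pair at W on VJ]

∠EWJ = 48°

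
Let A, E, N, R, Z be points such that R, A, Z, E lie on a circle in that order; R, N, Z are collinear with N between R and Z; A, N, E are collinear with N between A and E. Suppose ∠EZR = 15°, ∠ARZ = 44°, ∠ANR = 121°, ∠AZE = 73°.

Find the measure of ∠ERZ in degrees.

∠ERZ = 63°

1. ∠AEZ = 44°  [same arc AZ]
2. ∠EAZ = 63°  [△AZE]
3. ∠ERZ = 63°  [same arc ZE]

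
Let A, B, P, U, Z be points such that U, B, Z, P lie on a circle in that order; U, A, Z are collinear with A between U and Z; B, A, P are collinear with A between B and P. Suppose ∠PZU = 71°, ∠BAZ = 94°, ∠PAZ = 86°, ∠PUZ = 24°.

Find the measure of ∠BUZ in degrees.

∠BUZ = 23°

1. ∠PBU = 71°  [same arc UP]
2. ∠BAU = 86°  [linear pair at A on UZ]
3. ∠BUZ = 23°  [△UAB]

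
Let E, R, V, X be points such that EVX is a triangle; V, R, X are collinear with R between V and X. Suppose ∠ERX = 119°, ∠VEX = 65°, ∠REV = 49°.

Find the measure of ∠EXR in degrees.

1. ∠ERV = 61°  [linear pair at R on VX]
2. ∠EVR = 70°  [△EVR]
3. ∠EVX = 70°  [R on ray VX]
4. ∠EXV = 45°  [△EVX]
5. ∠EXR = 45°  [R on ray XV]

∠EXR = 45°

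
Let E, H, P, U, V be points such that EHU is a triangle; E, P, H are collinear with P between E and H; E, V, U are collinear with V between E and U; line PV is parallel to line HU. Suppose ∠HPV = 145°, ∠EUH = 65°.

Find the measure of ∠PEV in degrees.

∠PEV = 80°

1. ∠EPV = 35°  [linear pair at P on EH]
2. ∠EVP = 65°  [PV∥HU, corresponding at V]
3. ∠PEV = 80°  [△EPV]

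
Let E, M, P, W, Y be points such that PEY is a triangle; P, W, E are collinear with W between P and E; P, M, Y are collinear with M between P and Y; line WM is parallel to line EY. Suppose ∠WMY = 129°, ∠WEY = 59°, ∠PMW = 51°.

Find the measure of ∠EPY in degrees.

∠EPY = 70°

1. ∠PEY = 59°  [W on ray EP]
2. ∠EYP = 51°  [WM∥EY, corresponding at M]
3. ∠EPY = 70°  [△PEY]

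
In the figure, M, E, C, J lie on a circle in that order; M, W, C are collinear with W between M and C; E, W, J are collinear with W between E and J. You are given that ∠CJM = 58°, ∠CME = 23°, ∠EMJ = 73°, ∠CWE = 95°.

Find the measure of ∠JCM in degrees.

∠JCM = 72°

1. ∠CJE = 23°  [same arc EC]
2. ∠JWM = 95°  [vertical angles at W]
3. ∠CWJ = 85°  [linear pair at W on MC]
4. ∠JCM = 72°  [△CWJ]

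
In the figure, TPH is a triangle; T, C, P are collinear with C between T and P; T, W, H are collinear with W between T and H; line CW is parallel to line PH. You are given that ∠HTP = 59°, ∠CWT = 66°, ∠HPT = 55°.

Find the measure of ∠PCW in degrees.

∠PCW = 125°

1. ∠CTW = 59°  [C on TP, W on TH]
2. ∠TCW = 55°  [△TCW]
3. ∠PCW = 125°  [linear pair at C on TP]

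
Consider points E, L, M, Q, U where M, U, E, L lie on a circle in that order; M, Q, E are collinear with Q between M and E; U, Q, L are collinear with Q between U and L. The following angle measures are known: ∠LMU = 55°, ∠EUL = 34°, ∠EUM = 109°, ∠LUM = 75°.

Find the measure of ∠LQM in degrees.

1. ∠MLU = 50°  [△MUL]
2. ∠EML = 34°  [same arc EL]
3. ∠LQM = 96°  [△MQL]

∠LQM = 96°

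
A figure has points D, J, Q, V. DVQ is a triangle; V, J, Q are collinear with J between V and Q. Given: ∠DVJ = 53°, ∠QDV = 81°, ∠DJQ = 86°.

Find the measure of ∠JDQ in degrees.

1. ∠DVQ = 53°  [J on ray VQ]
2. ∠DQV = 46°  [△DVQ]
3. ∠DQJ = 46°  [J on ray QV]
4. ∠JDQ = 48°  [△DJQ]

∠JDQ = 48°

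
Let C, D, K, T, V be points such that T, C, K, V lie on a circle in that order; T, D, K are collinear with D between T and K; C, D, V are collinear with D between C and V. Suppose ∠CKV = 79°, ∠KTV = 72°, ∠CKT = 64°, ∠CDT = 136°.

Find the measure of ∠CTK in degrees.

∠CTK = 29°

1. ∠CTV = 101°  [cyclic TCKV, opposite ∠T+∠K]
2. ∠CVT = 64°  [same arc TC]
3. ∠TCV = 15°  [△TCV]
4. ∠CTK = 29°  [△TDC]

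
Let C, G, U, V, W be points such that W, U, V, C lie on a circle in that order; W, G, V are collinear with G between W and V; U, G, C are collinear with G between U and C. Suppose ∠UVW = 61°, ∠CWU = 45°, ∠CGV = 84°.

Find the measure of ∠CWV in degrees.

1. ∠UCW = 61°  [same arc WU]
2. ∠CGW = 96°  [linear pair at G on WV]
3. ∠CWV = 23°  [△WGC]

∠CWV = 23°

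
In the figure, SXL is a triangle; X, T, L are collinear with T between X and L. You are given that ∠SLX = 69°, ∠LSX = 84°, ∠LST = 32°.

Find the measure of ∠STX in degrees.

∠STX = 101°

1. ∠SLT = 69°  [T on ray LX]
2. ∠LTS = 79°  [△STL]
3. ∠STX = 101°  [linear pair at T on XL]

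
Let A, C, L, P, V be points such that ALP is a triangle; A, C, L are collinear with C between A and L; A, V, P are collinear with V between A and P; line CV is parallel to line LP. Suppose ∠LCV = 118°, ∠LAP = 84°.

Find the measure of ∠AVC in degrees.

∠AVC = 34°

1. ∠ACV = 62°  [linear pair at C on AL]
2. ∠CAV = 84°  [C on AL, V on AP]
3. ∠AVC = 34°  [△ACV]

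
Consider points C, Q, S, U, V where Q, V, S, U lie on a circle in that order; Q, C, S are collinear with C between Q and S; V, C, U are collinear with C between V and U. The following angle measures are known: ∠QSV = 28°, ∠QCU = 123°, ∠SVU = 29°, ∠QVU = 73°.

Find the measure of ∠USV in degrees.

∠USV = 101°

1. ∠QUV = 28°  [same arc QV]
2. ∠UQV = 79°  [△QVU]
3. ∠USV = 101°  [cyclic QVSU, opposite ∠Q+∠S]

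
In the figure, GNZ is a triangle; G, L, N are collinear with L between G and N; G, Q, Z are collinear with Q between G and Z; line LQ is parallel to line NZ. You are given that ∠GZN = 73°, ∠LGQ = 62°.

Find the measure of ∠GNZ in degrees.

∠GNZ = 45°

1. ∠GQL = 73°  [LQ∥NZ, corresponding at Q]
2. ∠GLQ = 45°  [△GLQ]
3. ∠GNZ = 45°  [LQ∥NZ, corresponding at L]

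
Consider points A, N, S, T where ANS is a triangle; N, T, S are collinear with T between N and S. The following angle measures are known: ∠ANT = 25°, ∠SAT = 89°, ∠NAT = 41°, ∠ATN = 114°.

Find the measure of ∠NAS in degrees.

1. ∠ANS = 25°  [T on ray NS]
2. ∠ATS = 66°  [linear pair at T on NS]
3. ∠AST = 25°  [△ATS]
4. ∠ASN = 25°  [T on ray SN]
5. ∠NAS = 130°  [△ANS]

∠NAS = 130°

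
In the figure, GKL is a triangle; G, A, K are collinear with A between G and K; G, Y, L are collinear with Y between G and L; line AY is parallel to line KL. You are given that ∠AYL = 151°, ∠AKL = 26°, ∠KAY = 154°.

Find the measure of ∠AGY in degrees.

∠AGY = 125°

1. ∠AYG = 29°  [linear pair at Y on GL]
2. ∠GAY = 26°  [linear pair at A on GK]
3. ∠AGY = 125°  [△GAY]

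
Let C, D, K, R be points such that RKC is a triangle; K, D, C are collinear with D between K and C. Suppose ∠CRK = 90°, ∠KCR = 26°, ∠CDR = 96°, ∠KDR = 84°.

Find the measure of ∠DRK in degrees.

1. ∠CKR = 64°  [△RKC]
2. ∠DKR = 64°  [D on ray KC]
3. ∠DRK = 32°  [△RKD]

∠DRK = 32°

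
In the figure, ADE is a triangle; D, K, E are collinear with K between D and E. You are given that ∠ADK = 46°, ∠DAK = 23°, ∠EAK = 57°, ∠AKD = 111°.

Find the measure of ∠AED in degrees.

1. ∠AKE = 69°  [linear pair at K on DE]
2. ∠AEK = 54°  [△AKE]
3. ∠AED = 54°  [K on ray ED]

∠AED = 54°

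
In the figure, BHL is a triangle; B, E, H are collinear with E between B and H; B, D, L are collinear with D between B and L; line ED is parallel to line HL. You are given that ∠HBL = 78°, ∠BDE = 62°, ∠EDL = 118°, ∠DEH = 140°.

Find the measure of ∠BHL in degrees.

1. ∠DBE = 78°  [E on BH, D on BL]
2. ∠BED = 40°  [△BED]
3. ∠BHL = 40°  [ED∥HL, corresponding at E]

∠BHL = 40°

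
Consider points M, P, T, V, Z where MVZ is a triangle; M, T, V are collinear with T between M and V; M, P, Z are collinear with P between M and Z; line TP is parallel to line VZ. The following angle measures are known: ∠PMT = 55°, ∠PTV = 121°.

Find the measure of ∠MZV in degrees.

1. ∠MTP = 59°  [linear pair at T on MV]
2. ∠MPT = 66°  [△MTP]
3. ∠MZV = 66°  [TP∥VZ, corresponding at P]

∠MZV = 66°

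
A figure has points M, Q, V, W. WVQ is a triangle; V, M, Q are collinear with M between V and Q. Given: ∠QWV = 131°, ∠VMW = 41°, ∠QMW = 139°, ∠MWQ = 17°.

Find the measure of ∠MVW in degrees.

1. ∠MQW = 24°  [△WMQ]
2. ∠VQW = 24°  [M on ray QV]
3. ∠QVW = 25°  [△WVQ]
4. ∠MVW = 25°  [M on ray VQ]

∠MVW = 25°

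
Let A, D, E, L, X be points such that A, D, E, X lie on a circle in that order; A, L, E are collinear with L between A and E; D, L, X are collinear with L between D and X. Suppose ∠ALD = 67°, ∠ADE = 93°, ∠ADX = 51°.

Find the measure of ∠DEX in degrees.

∠DEX = 76°

1. ∠ELX = 67°  [vertical angles at L]
2. ∠DLE = 113°  [linear pair at L on AE]
3. ∠DAE = 62°  [△ALD]
4. ∠AED = 25°  [△ADE]
5. ∠AEX = 51°  [same arc AX]
6. ∠DXE = 62°  [△ELX]
7. ∠EDX = 42°  [△DLE]
8. ∠DEX = 76°  [△DEX]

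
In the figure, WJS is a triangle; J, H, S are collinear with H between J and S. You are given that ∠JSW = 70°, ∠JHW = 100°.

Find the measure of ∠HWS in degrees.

1. ∠HSW = 70°  [H on ray SJ]
2. ∠SHW = 80°  [linear pair at H on JS]
3. ∠HWS = 30°  [△WHS]

∠HWS = 30°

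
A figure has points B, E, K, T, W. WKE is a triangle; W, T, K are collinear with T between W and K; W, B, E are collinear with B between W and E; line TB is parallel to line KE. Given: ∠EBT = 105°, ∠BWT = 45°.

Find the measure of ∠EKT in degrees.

∠EKT = 60°

1. ∠TBW = 75°  [linear pair at B on WE]
2. ∠BTW = 60°  [△WTB]
3. ∠BTK = 120°  [linear pair at T on WK]
4. ∠EKT = 60°  [TB∥KE, co-interior at K–T]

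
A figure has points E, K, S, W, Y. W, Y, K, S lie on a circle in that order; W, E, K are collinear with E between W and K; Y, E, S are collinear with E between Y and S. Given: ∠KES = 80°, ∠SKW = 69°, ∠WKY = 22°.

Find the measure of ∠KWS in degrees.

1. ∠SEW = 100°  [linear pair at E on WK]
2. ∠WSY = 22°  [same arc WY]
3. ∠KWS = 58°  [△WES]

∠KWS = 58°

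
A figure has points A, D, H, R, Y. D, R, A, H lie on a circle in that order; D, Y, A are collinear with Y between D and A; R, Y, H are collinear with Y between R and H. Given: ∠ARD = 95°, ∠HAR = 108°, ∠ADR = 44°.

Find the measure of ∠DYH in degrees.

∠DYH = 111°

1. ∠DAR = 41°  [△DRA]
2. ∠AHR = 44°  [same arc RA]
3. ∠DHR = 41°  [same arc DR]
4. ∠ARH = 28°  [△RAH]
5. ∠ADH = 28°  [same arc AH]
6. ∠DYH = 111°  [△DYH]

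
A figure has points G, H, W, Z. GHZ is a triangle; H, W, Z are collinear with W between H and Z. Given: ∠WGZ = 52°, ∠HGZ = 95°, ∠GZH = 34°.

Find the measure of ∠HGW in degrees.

1. ∠GHZ = 51°  [△GHZ]
2. ∠GZW = 34°  [W on ray ZH]
3. ∠GHW = 51°  [W on ray HZ]
4. ∠GWZ = 94°  [△GWZ]
5. ∠GWH = 86°  [linear pair at W on HZ]
6. ∠HGW = 43°  [△GHW]

∠HGW = 43°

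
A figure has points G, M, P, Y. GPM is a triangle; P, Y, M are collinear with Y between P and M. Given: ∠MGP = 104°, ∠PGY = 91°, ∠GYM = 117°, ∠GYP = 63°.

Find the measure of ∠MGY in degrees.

∠MGY = 13°

1. ∠GPY = 26°  [△GPY]
2. ∠GPM = 26°  [Y on ray PM]
3. ∠GMP = 50°  [△GPM]
4. ∠GMY = 50°  [Y on ray MP]
5. ∠MGY = 13°  [△GYM]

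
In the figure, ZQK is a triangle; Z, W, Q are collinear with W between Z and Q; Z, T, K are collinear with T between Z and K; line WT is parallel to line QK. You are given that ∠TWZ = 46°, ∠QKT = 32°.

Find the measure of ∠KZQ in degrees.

∠KZQ = 102°

1. ∠KQZ = 46°  [WT∥QK, corresponding at W]
2. ∠QKZ = 32°  [T on ray KZ]
3. ∠KZQ = 102°  [△ZQK]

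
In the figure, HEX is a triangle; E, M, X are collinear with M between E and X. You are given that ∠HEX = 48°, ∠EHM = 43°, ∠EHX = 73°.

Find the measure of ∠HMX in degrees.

1. ∠HEM = 48°  [M on ray EX]
2. ∠EMH = 89°  [△HEM]
3. ∠HMX = 91°  [linear pair at M on EX]

∠HMX = 91°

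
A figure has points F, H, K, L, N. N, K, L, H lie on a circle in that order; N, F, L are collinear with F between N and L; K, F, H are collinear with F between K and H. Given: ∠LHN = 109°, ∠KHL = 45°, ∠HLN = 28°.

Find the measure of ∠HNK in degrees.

∠HNK = 88°

1. ∠LKN = 71°  [cyclic NKLH, opposite ∠K+∠H]
2. ∠KNL = 45°  [same arc KL]
3. ∠HKN = 28°  [same arc NH]
4. ∠KLN = 64°  [△NKL]
5. ∠KHN = 64°  [same arc NK]
6. ∠HNK = 88°  [△NKH]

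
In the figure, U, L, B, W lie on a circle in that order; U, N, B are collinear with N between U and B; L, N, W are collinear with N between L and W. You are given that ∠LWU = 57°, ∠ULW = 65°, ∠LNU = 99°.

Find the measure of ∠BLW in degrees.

∠BLW = 42°

1. ∠LBU = 57°  [same arc UL]
2. ∠BNL = 81°  [linear pair at N on UB]
3. ∠BLW = 42°  [△LNB]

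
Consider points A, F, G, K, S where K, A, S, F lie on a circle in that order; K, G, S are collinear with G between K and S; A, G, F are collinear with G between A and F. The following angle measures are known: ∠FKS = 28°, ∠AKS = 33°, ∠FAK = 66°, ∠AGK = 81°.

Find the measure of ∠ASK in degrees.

1. ∠FAS = 28°  [same arc SF]
2. ∠AGS = 99°  [linear pair at G on KS]
3. ∠ASK = 53°  [△AGS]

∠ASK = 53°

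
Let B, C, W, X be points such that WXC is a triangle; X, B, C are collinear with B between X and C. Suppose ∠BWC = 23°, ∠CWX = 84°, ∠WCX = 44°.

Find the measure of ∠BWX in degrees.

1. ∠CXW = 52°  [△WXC]
2. ∠BCW = 44°  [B on ray CX]
3. ∠BXW = 52°  [B on ray XC]
4. ∠CBW = 113°  [△WBC]
5. ∠WBX = 67°  [linear pair at B on XC]
6. ∠BWX = 61°  [△WXB]

∠BWX = 61°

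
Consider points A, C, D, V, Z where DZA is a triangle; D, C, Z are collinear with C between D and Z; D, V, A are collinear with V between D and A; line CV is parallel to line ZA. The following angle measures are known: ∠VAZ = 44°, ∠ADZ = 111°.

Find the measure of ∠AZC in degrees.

∠AZC = 25°

1. ∠DAZ = 44°  [V on ray AD]
2. ∠AZD = 25°  [△DZA]
3. ∠AZC = 25°  [C on ray ZD]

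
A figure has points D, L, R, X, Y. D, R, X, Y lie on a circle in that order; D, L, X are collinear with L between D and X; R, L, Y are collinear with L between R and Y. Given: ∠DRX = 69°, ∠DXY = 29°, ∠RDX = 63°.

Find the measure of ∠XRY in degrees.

1. ∠DYX = 111°  [cyclic DRXY, opposite ∠R+∠Y]
2. ∠XDY = 40°  [△DXY]
3. ∠XRY = 40°  [same arc XY]

∠XRY = 40°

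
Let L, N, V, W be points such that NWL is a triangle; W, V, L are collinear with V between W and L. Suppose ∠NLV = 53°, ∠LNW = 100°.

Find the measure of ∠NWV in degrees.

1. ∠NLW = 53°  [V on ray LW]
2. ∠LWN = 27°  [△NWL]
3. ∠NWV = 27°  [V on ray WL]

∠NWV = 27°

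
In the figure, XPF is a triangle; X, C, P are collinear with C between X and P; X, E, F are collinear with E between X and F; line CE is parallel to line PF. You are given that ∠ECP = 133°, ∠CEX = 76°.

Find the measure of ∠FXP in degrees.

∠FXP = 57°

1. ∠ECX = 47°  [linear pair at C on XP]
2. ∠CXE = 57°  [△XCE]
3. ∠FXP = 57°  [C on XP, E on XF]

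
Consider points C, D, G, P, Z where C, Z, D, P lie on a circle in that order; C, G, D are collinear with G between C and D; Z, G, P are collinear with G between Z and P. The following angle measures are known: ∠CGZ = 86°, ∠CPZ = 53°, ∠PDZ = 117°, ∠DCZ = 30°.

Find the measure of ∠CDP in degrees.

1. ∠DGP = 86°  [vertical angles at G]
2. ∠DPZ = 30°  [same arc ZD]
3. ∠CDP = 64°  [△DGP]

∠CDP = 64°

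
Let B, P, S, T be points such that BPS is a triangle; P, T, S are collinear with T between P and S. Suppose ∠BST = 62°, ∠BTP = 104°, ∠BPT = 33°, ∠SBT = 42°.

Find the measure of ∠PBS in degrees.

∠PBS = 85°

1. ∠BSP = 62°  [T on ray SP]
2. ∠BPS = 33°  [T on ray PS]
3. ∠PBS = 85°  [△BPS]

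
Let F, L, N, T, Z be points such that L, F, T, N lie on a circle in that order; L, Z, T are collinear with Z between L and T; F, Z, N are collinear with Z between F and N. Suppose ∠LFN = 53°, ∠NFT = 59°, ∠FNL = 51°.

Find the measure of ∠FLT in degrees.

1. ∠LTN = 53°  [same arc LN]
2. ∠NLT = 59°  [same arc TN]
3. ∠FTL = 51°  [same arc LF]
4. ∠LNT = 68°  [△LTN]
5. ∠LFT = 112°  [cyclic LFTN, opposite ∠F+∠N]
6. ∠FLT = 17°  [△LFT]

∠FLT = 17°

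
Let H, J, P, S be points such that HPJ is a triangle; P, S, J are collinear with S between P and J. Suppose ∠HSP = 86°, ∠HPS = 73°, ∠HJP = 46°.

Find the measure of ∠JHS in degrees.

∠JHS = 40°

1. ∠HSJ = 94°  [linear pair at S on PJ]
2. ∠HJS = 46°  [S on ray JP]
3. ∠JHS = 40°  [△HSJ]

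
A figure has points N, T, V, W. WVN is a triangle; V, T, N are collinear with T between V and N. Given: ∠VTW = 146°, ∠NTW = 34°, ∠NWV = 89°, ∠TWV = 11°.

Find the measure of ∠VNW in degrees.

∠VNW = 68°

1. ∠TVW = 23°  [△WVT]
2. ∠NVW = 23°  [T on ray VN]
3. ∠VNW = 68°  [△WVN]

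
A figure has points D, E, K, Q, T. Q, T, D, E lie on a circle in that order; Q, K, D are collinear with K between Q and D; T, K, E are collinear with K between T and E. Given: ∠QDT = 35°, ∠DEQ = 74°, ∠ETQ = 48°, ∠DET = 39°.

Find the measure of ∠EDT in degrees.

∠EDT = 83°

1. ∠QET = 35°  [same arc QT]
2. ∠EQT = 97°  [△QTE]
3. ∠EDT = 83°  [cyclic QTDE, opposite ∠Q+∠D]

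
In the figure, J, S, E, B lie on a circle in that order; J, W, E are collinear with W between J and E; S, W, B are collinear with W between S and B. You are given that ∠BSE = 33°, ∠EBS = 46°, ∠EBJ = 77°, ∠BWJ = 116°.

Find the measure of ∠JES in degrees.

1. ∠EJS = 46°  [same arc SE]
2. ∠ESJ = 103°  [cyclic JSEB, opposite ∠S+∠B]
3. ∠JES = 31°  [△JSE]

∠JES = 31°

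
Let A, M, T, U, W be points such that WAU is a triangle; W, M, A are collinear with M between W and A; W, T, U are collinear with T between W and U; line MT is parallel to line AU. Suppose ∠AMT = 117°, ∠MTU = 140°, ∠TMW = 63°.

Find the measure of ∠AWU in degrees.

1. ∠MTW = 40°  [linear pair at T on WU]
2. ∠MWT = 77°  [△WMT]
3. ∠AWU = 77°  [M on WA, T on WU]

∠AWU = 77°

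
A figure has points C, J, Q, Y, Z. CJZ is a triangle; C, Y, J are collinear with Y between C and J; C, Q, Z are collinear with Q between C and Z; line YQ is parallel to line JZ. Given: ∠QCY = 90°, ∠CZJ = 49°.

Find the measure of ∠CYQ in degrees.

∠CYQ = 41°

1. ∠JCZ = 90°  [Y on CJ, Q on CZ]
2. ∠CJZ = 41°  [△CJZ]
3. ∠CYQ = 41°  [YQ∥JZ, corresponding at Y]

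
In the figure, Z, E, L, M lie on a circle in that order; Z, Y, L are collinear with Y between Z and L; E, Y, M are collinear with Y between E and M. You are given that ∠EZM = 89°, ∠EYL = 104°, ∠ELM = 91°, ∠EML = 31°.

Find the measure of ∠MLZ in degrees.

1. ∠MYZ = 104°  [vertical angles at Y]
2. ∠LYM = 76°  [linear pair at Y on ZL]
3. ∠MLZ = 73°  [△LYM]

∠MLZ = 73°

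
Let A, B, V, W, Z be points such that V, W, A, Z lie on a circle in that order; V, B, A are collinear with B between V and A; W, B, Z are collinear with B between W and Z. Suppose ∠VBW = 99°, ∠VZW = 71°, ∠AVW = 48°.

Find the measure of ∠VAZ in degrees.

∠VAZ = 33°

1. ∠ABZ = 99°  [vertical angles at B]
2. ∠AZW = 48°  [same arc WA]
3. ∠VAZ = 33°  [△ABZ]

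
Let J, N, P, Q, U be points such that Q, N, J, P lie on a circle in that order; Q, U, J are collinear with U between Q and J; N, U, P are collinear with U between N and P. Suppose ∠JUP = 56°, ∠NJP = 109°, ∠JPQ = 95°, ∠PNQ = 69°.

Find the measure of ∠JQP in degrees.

∠JQP = 16°

1. ∠PUQ = 124°  [linear pair at U on QJ]
2. ∠NQP = 71°  [cyclic QNJP, opposite ∠Q+∠J]
3. ∠NPQ = 40°  [△QNP]
4. ∠JQP = 16°  [△QUP]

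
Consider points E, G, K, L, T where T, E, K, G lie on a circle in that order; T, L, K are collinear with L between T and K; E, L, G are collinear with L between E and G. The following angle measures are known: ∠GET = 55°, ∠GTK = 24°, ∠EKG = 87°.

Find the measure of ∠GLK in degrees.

1. ∠GKT = 55°  [same arc TG]
2. ∠GEK = 24°  [same arc KG]
3. ∠EGK = 69°  [△EKG]
4. ∠GLK = 56°  [△KLG]

∠GLK = 56°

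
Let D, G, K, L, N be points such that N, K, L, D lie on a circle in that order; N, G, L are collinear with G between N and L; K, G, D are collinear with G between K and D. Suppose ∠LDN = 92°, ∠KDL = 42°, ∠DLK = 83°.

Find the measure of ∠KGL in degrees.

1. ∠LKN = 88°  [cyclic NKLD, opposite ∠K+∠D]
2. ∠KNL = 42°  [same arc KL]
3. ∠DKL = 55°  [△KLD]
4. ∠KLN = 50°  [△NKL]
5. ∠KGL = 75°  [△KGL]

∠KGL = 75°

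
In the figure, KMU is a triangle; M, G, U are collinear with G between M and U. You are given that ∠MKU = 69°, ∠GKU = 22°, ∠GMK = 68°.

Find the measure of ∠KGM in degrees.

1. ∠KMU = 68°  [G on ray MU]
2. ∠KUM = 43°  [△KMU]
3. ∠GUK = 43°  [G on ray UM]
4. ∠KGU = 115°  [△KGU]
5. ∠KGM = 65°  [linear pair at G on MU]

∠KGM = 65°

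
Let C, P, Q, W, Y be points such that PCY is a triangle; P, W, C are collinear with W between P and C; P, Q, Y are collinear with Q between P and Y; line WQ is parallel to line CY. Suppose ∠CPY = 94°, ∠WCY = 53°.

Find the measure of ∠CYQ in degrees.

∠CYQ = 33°

1. ∠PCY = 53°  [W on ray CP]
2. ∠CYP = 33°  [△PCY]
3. ∠CYQ = 33°  [Q on ray YP]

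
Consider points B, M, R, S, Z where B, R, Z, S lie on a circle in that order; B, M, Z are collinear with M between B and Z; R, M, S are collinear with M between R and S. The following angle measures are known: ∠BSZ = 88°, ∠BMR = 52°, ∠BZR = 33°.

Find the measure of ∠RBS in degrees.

∠RBS = 74°

1. ∠BRZ = 92°  [cyclic BRZS, opposite ∠R+∠S]
2. ∠BSR = 33°  [same arc BR]
3. ∠RBZ = 55°  [△BRZ]
4. ∠BRS = 73°  [△BMR]
5. ∠RBS = 74°  [△BRS]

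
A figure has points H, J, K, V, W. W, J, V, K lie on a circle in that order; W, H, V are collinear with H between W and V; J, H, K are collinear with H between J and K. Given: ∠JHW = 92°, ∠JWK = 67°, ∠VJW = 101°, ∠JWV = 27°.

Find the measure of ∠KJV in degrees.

1. ∠JHV = 88°  [linear pair at H on WV]
2. ∠JVW = 52°  [△WJV]
3. ∠KJV = 40°  [△JHV]

∠KJV = 40°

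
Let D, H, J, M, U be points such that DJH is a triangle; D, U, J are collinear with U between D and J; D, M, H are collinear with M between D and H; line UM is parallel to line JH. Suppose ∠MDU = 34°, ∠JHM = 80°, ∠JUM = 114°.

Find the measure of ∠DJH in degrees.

∠DJH = 66°

1. ∠HDJ = 34°  [U on DJ, M on DH]
2. ∠DHJ = 80°  [M on ray HD]
3. ∠DJH = 66°  [△DJH]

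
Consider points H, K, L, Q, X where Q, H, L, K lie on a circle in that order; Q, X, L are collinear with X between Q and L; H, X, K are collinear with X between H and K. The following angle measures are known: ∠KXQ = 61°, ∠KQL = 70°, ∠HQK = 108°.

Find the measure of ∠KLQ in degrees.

1. ∠HKQ = 49°  [△QXK]
2. ∠KHQ = 23°  [△QHK]
3. ∠KLQ = 23°  [same arc QK]

∠KLQ = 23°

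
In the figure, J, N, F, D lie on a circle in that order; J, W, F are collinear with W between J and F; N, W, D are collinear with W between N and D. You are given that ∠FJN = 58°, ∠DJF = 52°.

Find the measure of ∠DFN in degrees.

1. ∠FDN = 58°  [same arc NF]
2. ∠DNF = 52°  [same arc FD]
3. ∠DFN = 70°  [△NFD]

∠DFN = 70°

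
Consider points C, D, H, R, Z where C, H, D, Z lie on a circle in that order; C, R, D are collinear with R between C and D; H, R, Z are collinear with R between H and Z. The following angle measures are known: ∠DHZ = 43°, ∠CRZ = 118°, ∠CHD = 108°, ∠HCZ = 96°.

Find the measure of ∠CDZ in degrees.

1. ∠DCZ = 43°  [same arc DZ]
2. ∠CZD = 72°  [cyclic CHDZ, opposite ∠H+∠Z]
3. ∠CDZ = 65°  [△CDZ]

∠CDZ = 65°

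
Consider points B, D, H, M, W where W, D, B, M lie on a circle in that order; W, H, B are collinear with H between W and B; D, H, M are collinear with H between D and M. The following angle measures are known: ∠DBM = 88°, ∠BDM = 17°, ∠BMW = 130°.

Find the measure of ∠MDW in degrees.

∠MDW = 33°

1. ∠BWM = 17°  [same arc BM]
2. ∠MBW = 33°  [△WBM]
3. ∠MDW = 33°  [same arc WM]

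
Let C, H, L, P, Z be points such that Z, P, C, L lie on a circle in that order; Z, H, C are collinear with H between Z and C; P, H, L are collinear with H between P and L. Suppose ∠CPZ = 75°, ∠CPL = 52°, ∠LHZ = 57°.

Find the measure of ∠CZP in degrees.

∠CZP = 34°

1. ∠CLZ = 105°  [cyclic ZPCL, opposite ∠P+∠L]
2. ∠CZL = 52°  [same arc CL]
3. ∠CHP = 57°  [vertical angles at H]
4. ∠LCZ = 23°  [△ZCL]
5. ∠PHZ = 123°  [linear pair at H on ZC]
6. ∠LPZ = 23°  [same arc ZL]
7. ∠CZP = 34°  [△ZHP]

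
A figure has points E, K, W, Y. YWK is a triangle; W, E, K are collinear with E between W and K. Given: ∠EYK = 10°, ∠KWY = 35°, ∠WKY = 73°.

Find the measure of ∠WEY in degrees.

1. ∠EKY = 73°  [E on ray KW]
2. ∠KEY = 97°  [△YEK]
3. ∠WEY = 83°  [linear pair at E on WK]

∠WEY = 83°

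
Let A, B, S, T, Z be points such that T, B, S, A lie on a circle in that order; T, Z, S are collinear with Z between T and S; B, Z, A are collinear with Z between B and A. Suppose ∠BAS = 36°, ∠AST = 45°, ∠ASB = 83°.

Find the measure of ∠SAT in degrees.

1. ∠ABS = 61°  [△BSA]
2. ∠ATS = 61°  [same arc SA]
3. ∠SAT = 74°  [△TSA]

∠SAT = 74°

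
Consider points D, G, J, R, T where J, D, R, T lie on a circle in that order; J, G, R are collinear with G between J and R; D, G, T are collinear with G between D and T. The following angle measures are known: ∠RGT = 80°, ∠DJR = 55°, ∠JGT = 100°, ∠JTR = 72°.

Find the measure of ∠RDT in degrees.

1. ∠DGR = 100°  [vertical angles at G]
2. ∠JDR = 108°  [cyclic JDRT, opposite ∠D+∠T]
3. ∠DRJ = 17°  [△JDR]
4. ∠RDT = 63°  [△DGR]

∠RDT = 63°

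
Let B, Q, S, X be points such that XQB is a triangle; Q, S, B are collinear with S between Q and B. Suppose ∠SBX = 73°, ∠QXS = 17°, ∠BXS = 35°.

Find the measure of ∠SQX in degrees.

1. ∠BSX = 72°  [△XSB]
2. ∠QSX = 108°  [linear pair at S on QB]
3. ∠SQX = 55°  [△XQS]

∠SQX = 55°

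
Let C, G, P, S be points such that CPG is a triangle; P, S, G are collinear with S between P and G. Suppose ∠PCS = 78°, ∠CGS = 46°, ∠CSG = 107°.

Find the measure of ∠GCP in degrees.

1. ∠CGP = 46°  [S on ray GP]
2. ∠CSP = 73°  [linear pair at S on PG]
3. ∠CPS = 29°  [△CPS]
4. ∠CPG = 29°  [S on ray PG]
5. ∠GCP = 105°  [△CPG]

∠GCP = 105°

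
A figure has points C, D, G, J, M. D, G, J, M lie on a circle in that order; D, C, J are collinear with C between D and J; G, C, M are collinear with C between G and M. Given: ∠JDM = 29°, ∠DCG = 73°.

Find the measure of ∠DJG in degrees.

∠DJG = 44°

1. ∠JGM = 29°  [same arc JM]
2. ∠GCJ = 107°  [linear pair at C on DJ]
3. ∠DJG = 44°  [△GCJ]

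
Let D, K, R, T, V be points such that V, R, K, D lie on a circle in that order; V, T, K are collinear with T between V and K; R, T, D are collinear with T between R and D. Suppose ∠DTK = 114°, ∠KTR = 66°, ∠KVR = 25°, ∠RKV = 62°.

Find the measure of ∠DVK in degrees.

∠DVK = 52°

1. ∠DTV = 66°  [linear pair at T on VK]
2. ∠RDV = 62°  [same arc VR]
3. ∠DVK = 52°  [△VTD]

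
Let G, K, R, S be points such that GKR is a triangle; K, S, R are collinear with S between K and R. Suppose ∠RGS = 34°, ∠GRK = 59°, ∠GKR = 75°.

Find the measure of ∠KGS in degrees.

∠KGS = 12°

1. ∠GRS = 59°  [S on ray RK]
2. ∠GKS = 75°  [S on ray KR]
3. ∠GSR = 87°  [△GSR]
4. ∠GSK = 93°  [linear pair at S on KR]
5. ∠KGS = 12°  [△GKS]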